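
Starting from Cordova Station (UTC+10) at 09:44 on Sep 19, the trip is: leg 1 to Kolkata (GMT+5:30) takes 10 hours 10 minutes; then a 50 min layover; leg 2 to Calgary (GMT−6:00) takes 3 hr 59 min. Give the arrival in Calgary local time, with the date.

08:43 on September 19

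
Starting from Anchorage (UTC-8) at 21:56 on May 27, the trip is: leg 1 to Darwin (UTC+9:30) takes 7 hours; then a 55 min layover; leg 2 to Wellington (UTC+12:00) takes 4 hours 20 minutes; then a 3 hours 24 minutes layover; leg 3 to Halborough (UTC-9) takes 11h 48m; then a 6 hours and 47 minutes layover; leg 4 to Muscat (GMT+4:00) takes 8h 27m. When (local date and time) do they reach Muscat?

Convert departure to UTC: 21:56 + 8:00 = 05:56 UTC on May 28.
Add 7 hours leg 1 → 12:56 UTC.
Add 55 minutes layover in Darwin → 13:51 UTC.
Add 4 hours 20 minutes leg 2 → 18:11 UTC.
Add 3 hours 24 minutes layover in Wellington → 21:35 UTC.
Add 11 hours 48 minutes leg 3 → 09:23 UTC (May 29).
Add 6 hours 47 minutes layover in Halborough → 16:10 UTC.
Add 8 hours 27 minutes leg 4 → 00:37 UTC (May 30).
Muscat is UTC+4:00, so local arrival = 00:37 + 4:00 = 04:37 on May 30.

04:37 on May 30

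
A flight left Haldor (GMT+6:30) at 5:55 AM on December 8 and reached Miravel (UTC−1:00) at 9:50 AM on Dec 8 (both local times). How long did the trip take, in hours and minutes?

Miravel is 7:30 behind Haldor.
Clock-face elapsed time (ignoring zones) is 3 hours 55 minutes.
Actual elapsed = 3 hours 55 minutes + 7:30 = 11 hours 25 minutes.

11 hours 25 minutes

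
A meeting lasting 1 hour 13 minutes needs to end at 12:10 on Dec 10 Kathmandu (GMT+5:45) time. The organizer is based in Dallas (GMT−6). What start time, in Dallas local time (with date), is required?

Target end time in UTC: 12:10 − 5:45 = 06:25 on Dec 10.
Subtract 1 hour and 13 minutes → start 05:12 UTC on Dec 10.
Dallas is UTC−6:00: 05:12 − 6:00 = 23:12 on Dec 9.

23:12 on December 9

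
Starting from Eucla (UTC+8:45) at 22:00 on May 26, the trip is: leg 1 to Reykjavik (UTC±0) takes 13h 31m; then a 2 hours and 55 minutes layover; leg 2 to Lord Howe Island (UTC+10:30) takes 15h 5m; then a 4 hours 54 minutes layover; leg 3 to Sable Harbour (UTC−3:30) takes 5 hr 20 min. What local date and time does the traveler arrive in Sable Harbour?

03:30 on May 28

Convert departure to UTC: 22:00 − 8:45 = 13:15 UTC on May 26.
Add 13 hours 31 minutes leg 1 → 02:46 UTC (May 27).
Add 2 hours and 55 minutes layover in Reykjavik → 05:41 UTC.
Add 15 hours and 5 minutes leg 2 → 20:46 UTC.
Add 4 hours and 54 minutes layover in Lord Howe Island → 01:40 UTC (May 28).
Add 5 hours and 20 minutes leg 3 → 07:00 UTC.
Sable Harbour is UTC−3:30, so local arrival = 07:00 − 3:30 = 03:30 on May 28.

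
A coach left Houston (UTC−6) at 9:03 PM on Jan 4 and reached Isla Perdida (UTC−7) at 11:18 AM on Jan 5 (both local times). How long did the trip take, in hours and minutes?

Departure in UTC: 9:03 PM + 6:00 = 3:03 AM on Jan 5.
Arrival in UTC: 11:18 AM + 7:00 = 6:18 PM on Jan 5.
Elapsed = 6:18 PM − 3:03 AM = 15 hours 15 minutes.

15 hours 15 minutes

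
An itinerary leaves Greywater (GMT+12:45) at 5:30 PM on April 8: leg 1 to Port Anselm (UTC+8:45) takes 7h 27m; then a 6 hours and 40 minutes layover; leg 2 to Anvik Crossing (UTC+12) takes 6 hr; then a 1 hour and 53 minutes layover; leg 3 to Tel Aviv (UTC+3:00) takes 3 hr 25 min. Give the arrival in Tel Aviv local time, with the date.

Convert departure to UTC: 5:30 PM − 12:45 = 4:45 AM UTC on Apr 8.
Add 7 hours and 27 minutes leg 1 → 12:12 PM UTC.
Add 6 hours and 40 minutes layover in Port Anselm → 6:52 PM UTC.
Add 6 hours leg 2 → 12:52 AM UTC (Apr 9).
Add 1 hour 53 minutes layover in Anvik Crossing → 2:45 AM UTC.
Add 3 hours and 25 minutes leg 3 → 6:10 AM UTC.
Tel Aviv is UTC+3:00, so local arrival = 6:10 AM + 3:00 = 9:10 AM on Apr 9.

9:10 AM on April 9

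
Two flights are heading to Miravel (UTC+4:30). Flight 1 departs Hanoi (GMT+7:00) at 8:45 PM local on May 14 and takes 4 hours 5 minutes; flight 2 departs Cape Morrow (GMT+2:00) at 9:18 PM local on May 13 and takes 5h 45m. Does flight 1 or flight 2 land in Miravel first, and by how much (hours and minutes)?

the second, by 16 hours 47 minutes

Flight 1 in UTC: 8:45 PM − 7:00 = 1:45 PM on May 14.
+4 hours and 5 minutes → arrive 5:50 PM UTC on May 14.
Flight 2 in UTC: 9:18 PM − 2:00 = 7:18 PM on May 13.
+5 hours and 45 minutes → arrive 1:03 AM UTC on May 14.
Flight 2 lands earlier by 16 hours 47 minutes.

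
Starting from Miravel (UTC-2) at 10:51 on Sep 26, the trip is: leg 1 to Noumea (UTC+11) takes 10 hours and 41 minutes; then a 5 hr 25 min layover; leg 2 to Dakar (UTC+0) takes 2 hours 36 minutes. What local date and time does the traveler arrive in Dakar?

07:33 on September 27

Convert departure to UTC: 10:51 + 2:00 = 12:51 UTC on Sep 26.
Add 10 hours and 41 minutes leg 1 → 23:32 UTC.
Add 5 hours and 25 minutes layover in Noumea → 04:57 UTC (Sep 27).
Add 2 hours and 36 minutes leg 2 → 07:33 UTC.
Dakar is UTC+0, so local arrival is the same: 07:33 on Sep 27.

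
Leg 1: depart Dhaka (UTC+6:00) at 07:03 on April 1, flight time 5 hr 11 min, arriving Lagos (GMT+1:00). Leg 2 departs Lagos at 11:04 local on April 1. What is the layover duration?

Convert departure to UTC: 07:03 − 6:00 = 01:03 UTC on Apr 1.
Add 5 hours and 11 minutes flight time → 06:14 UTC.
Lagos is UTC+1:00, so local arrival = 06:14 + 1:00 = 07:14 on Apr 1.
Layover = 11:04 − 07:14 = 3 hours 50 minutes.

3 hours 50 minutes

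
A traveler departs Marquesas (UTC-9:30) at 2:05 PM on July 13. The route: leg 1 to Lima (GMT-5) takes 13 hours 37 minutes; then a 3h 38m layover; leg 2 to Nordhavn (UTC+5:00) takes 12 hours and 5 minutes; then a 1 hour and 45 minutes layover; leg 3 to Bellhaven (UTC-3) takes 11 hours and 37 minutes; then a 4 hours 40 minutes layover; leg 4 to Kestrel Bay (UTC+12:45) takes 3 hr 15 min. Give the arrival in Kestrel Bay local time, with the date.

2:57 PM on July 16

Convert departure to UTC: 2:05 PM + 9:30 = 11:35 PM UTC on Jul 13.
Add 13 hours 37 minutes leg 1 → 1:12 PM UTC (Jul 14).
Add 3 hours and 38 minutes layover in Lima → 4:50 PM UTC.
Add 12 hours 5 minutes leg 2 → 4:55 AM UTC (Jul 15).
Add 1 hour and 45 minutes layover in Nordhavn → 6:40 AM UTC.
Add 11 hours and 37 minutes leg 3 → 6:17 PM UTC.
Add 4 hours and 40 minutes layover in Bellhaven → 10:57 PM UTC.
Add 3 hours and 15 minutes leg 4 → 2:12 AM UTC (Jul 16).
Kestrel Bay is UTC+12:45, so local arrival = 2:12 AM + 12:45 = 2:57 PM on Jul 16.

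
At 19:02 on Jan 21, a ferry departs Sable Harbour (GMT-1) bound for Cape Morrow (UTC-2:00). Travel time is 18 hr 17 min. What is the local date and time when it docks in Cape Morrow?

Convert departure to UTC: 19:02 + 1:00 = 20:02 UTC on Jan 21.
Add 18 hours 17 minutes travel time → 14:19 UTC (Jan 22).
Cape Morrow is UTC−2:00, so local arrival = 14:19 − 2:00 = 12:19 on Jan 22.

12:19 on Jan 22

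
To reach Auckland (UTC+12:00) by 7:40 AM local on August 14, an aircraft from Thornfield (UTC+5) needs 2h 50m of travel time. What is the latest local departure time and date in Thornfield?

Target arrival in UTC: 7:40 AM − 12:00 = 7:40 PM on Aug 13.
Subtract 2 hours 50 minutes → departure 4:50 PM UTC on Aug 13.
Thornfield is UTC+5:00: 4:50 PM + 5:00 = 9:50 PM on Aug 13.

9:50 PM on Aug 13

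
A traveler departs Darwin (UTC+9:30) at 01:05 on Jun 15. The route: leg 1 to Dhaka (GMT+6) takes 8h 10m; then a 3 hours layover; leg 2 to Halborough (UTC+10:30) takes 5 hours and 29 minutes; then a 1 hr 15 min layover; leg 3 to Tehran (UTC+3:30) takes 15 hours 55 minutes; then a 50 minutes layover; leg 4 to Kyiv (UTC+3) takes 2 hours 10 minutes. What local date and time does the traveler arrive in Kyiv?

Convert departure to UTC: 01:05 − 9:30 = 15:35 UTC on Jun 14.
Add 8 hours 10 minutes leg 1 → 23:45 UTC.
Add 3 hours layover in Dhaka → 02:45 UTC (Jun 15).
Add 5 hours 29 minutes leg 2 → 08:14 UTC.
Add 1 hour and 15 minutes layover in Halborough → 09:29 UTC.
Add 15 hours 55 minutes leg 3 → 01:24 UTC (Jun 16).
Add 50 minutes layover in Tehran → 02:14 UTC.
Add 2 hours and 10 minutes leg 4 → 04:24 UTC.
Kyiv is UTC+3:00, so local arrival = 04:24 + 3:00 = 07:24 on Jun 16.

07:24 on June 16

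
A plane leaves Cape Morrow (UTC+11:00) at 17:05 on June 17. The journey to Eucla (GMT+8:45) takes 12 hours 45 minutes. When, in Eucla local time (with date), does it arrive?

Convert departure to UTC: 17:05 − 11:00 = 06:05 UTC on Jun 17.
Add 12 hours and 45 minutes travel time → 18:50 UTC.
Eucla is UTC+8:45, so local arrival = 18:50 + 8:45 = 03:35 on Jun 18.

03:35 on June 18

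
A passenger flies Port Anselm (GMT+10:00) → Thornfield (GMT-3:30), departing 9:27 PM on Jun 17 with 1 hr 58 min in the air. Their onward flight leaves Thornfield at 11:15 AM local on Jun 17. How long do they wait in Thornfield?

Convert departure to UTC: 9:27 PM − 10:00 = 11:27 AM UTC on Jun 17.
Add 1 hour 58 minutes flight time → 1:25 PM UTC.
Thornfield is UTC−3:30, so local arrival = 1:25 PM − 3:30 = 9:55 AM on Jun 17.
Layover = 11:15 AM − 9:55 AM = 1 hour 20 minutes.

1 hour 20 minutes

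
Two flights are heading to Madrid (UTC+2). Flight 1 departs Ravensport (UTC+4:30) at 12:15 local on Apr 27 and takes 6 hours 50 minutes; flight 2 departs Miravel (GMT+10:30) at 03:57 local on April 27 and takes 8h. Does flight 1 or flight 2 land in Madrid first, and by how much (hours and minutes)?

Flight 1 in UTC: 12:15 − 4:30 = 07:45 on Apr 27.
+6 hours 50 minutes → arrive 14:35 UTC on Apr 27.
Flight 2 in UTC: 03:57 − 10:30 = 17:27 on Apr 26.
+8 hours → arrive 01:27 UTC on Apr 27.
Flight 2 lands earlier by 13 hours 8 minutes.

the second, by 13 hours 8 minutes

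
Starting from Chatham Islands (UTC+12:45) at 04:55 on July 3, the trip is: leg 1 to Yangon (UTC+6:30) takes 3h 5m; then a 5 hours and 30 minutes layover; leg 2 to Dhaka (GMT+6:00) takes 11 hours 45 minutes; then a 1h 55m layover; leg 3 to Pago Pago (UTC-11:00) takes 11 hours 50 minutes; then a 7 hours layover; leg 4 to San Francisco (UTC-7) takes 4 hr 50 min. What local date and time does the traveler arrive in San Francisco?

Convert departure to UTC: 04:55 − 12:45 = 16:10 UTC on Jul 2.
Add 3 hours 5 minutes leg 1 → 19:15 UTC.
Add 5 hours and 30 minutes layover in Yangon → 00:45 UTC (Jul 3).
Add 11 hours and 45 minutes leg 2 → 12:30 UTC.
Add 1 hour and 55 minutes layover in Dhaka → 14:25 UTC.
Add 11 hours 50 minutes leg 3 → 02:15 UTC (Jul 4).
Add 7 hours layover in Pago Pago → 09:15 UTC.
Add 4 hours and 50 minutes leg 4 → 14:05 UTC.
San Francisco is UTC−7:00, so local arrival = 14:05 − 7:00 = 07:05 on Jul 4.

07:05 on Jul 4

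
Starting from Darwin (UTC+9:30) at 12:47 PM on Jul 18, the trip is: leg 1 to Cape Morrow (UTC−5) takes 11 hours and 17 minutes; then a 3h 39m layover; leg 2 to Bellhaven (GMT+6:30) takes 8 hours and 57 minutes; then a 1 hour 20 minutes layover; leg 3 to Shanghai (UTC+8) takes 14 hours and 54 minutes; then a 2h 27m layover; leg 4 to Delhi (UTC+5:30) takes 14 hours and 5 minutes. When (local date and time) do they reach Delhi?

Convert departure to UTC: 12:47 PM − 9:30 = 3:17 AM UTC on Jul 18.
Add 11 hours and 17 minutes leg 1 → 2:34 PM UTC.
Add 3 hours 39 minutes layover in Cape Morrow → 6:13 PM UTC.
Add 8 hours 57 minutes leg 2 → 3:10 AM UTC (Jul 19).
Add 1 hour and 20 minutes layover in Bellhaven → 4:30 AM UTC.
Add 14 hours 54 minutes leg 3 → 7:24 PM UTC.
Add 2 hours 27 minutes layover in Shanghai → 9:51 PM UTC.
Add 14 hours and 5 minutes leg 4 → 11:56 AM UTC (Jul 20).
Delhi is UTC+5:30, so local arrival = 11:56 AM + 5:30 = 5:26 PM on Jul 20.

5:26 PM on Jul 20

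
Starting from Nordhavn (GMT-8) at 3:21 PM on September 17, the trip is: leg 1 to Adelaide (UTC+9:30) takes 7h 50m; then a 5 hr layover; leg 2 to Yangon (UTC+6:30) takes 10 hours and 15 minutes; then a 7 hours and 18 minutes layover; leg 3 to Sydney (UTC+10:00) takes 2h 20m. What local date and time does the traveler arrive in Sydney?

Convert departure to UTC: 3:21 PM + 8:00 = 11:21 PM UTC on Sep 17.
Add 7 hours 50 minutes leg 1 → 7:11 AM UTC (Sep 18).
Add 5 hours layover in Adelaide → 12:11 PM UTC.
Add 10 hours and 15 minutes leg 2 → 10:26 PM UTC.
Add 7 hours 18 minutes layover in Yangon → 5:44 AM UTC (Sep 19).
Add 2 hours 20 minutes leg 3 → 8:04 AM UTC.
Sydney is UTC+10:00, so local arrival = 8:04 AM + 10:00 = 6:04 PM on Sep 19.

6:04 PM on Sep 19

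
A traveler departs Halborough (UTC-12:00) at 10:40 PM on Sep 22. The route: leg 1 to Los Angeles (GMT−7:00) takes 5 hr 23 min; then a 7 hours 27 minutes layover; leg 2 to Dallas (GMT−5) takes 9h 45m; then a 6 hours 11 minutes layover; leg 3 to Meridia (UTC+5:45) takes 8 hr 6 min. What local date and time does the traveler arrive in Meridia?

5:17 AM on September 25

Convert departure to UTC: 10:40 PM + 12:00 = 10:40 AM UTC on Sep 23.
Add 5 hours 23 minutes leg 1 → 4:03 PM UTC.
Add 7 hours and 27 minutes layover in Los Angeles → 11:30 PM UTC.
Add 9 hours 45 minutes leg 2 → 9:15 AM UTC (Sep 24).
Add 6 hours and 11 minutes layover in Dallas → 3:26 PM UTC.
Add 8 hours 6 minutes leg 3 → 11:32 PM UTC.
Meridia is UTC+5:45, so local arrival = 11:32 PM + 5:45 = 5:17 AM on Sep 25.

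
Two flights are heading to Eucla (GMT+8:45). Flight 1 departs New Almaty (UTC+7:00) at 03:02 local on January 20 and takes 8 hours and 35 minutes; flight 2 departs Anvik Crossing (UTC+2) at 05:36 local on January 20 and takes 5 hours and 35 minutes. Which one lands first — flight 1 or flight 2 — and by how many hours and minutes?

the first, by 4 hours 34 minutes

Flight 1 in UTC: 03:02 − 7:00 = 20:02 on Jan 19.
+8 hours and 35 minutes → arrive 04:37 UTC on Jan 20.
Flight 2 in UTC: 05:36 − 2:00 = 03:36 on Jan 20.
+5 hours and 35 minutes → arrive 09:11 UTC on Jan 20.
Flight 1 lands earlier by 4 hours 34 minutes.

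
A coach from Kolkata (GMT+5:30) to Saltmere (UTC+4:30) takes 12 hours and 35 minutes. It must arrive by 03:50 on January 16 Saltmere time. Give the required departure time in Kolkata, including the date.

Target arrival in UTC: 03:50 − 4:30 = 23:20 on Jan 15.
Subtract 12 hours and 35 minutes → departure 10:45 UTC on Jan 15.
Kolkata is UTC+5:30: 10:45 + 5:30 = 16:15 on Jan 15.

16:15 on Jan 15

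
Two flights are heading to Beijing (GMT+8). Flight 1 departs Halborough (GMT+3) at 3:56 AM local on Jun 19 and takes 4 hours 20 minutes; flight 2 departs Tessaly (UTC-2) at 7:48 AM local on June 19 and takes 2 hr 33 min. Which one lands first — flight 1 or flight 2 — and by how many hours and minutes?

the first, by 7 hours 5 minutes

Flight 1 in UTC: 3:56 AM − 3:00 = 12:56 AM on Jun 19.
+4 hours and 20 minutes → arrive 5:16 AM UTC on Jun 19.
Flight 2 in UTC: 7:48 AM + 2:00 = 9:48 AM on Jun 19.
+2 hours and 33 minutes → arrive 12:21 PM UTC on Jun 19.
Flight 1 lands earlier by 7 hours 5 minutes.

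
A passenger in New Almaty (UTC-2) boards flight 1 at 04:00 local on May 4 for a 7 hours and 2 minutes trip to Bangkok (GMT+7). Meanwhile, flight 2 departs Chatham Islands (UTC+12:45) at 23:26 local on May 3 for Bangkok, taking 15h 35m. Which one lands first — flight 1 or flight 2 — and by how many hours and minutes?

Flight 1 in UTC: 04:00 + 2:00 = 06:00 on May 4.
+7 hours and 2 minutes → arrive 13:02 UTC on May 4.
Flight 2 in UTC: 23:26 − 12:45 = 10:41 on May 3.
+15 hours 35 minutes → arrive 02:16 UTC on May 4.
Flight 2 lands earlier by 10 hours 46 minutes.

the second, by 10 hours 46 minutes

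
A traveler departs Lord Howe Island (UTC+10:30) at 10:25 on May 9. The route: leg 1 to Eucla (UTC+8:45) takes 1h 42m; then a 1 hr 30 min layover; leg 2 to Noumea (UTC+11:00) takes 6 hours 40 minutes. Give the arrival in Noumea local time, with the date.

Convert departure to UTC: 10:25 − 10:30 = 23:55 UTC on May 8.
Add 1 hour 42 minutes leg 1 → 01:37 UTC (May 9).
Add 1 hour and 30 minutes layover in Eucla → 03:07 UTC.
Add 6 hours and 40 minutes leg 2 → 09:47 UTC.
Noumea is UTC+11:00, so local arrival = 09:47 + 11:00 = 20:47 on May 9.

20:47 on May 9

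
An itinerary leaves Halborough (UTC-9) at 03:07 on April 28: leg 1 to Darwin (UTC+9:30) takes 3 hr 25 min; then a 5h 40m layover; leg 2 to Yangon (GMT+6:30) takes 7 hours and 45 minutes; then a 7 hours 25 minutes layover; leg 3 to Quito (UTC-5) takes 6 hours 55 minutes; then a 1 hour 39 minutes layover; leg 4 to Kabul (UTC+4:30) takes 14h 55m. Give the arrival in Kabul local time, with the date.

16:21 on Apr 30

Convert departure to UTC: 03:07 + 9:00 = 12:07 UTC on Apr 28.
Add 3 hours and 25 minutes leg 1 → 15:32 UTC.
Add 5 hours and 40 minutes layover in Darwin → 21:12 UTC.
Add 7 hours and 45 minutes leg 2 → 04:57 UTC (Apr 29).
Add 7 hours 25 minutes layover in Yangon → 12:22 UTC.
Add 6 hours 55 minutes leg 3 → 19:17 UTC.
Add 1 hour 39 minutes layover in Quito → 20:56 UTC.
Add 14 hours 55 minutes leg 4 → 11:51 UTC (Apr 30).
Kabul is UTC+4:30, so local arrival = 11:51 + 4:30 = 16:21 on Apr 30.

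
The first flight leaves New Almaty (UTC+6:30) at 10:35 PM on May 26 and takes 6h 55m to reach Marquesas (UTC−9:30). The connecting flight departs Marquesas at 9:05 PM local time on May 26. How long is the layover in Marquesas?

Convert departure to UTC: 10:35 PM − 6:30 = 4:05 PM UTC on May 26.
Add 6 hours and 55 minutes flight time → 11:00 PM UTC.
Marquesas is UTC−9:30, so local arrival = 11:00 PM − 9:30 = 1:30 PM on May 26.
Layover = 9:05 PM − 1:30 PM = 7 hours 35 minutes.

7 hours 35 minutes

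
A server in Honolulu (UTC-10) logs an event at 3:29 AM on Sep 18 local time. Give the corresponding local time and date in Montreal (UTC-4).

9:29 AM on Sep 18

In UTC: 3:29 AM + 10:00 = 1:29 PM on Sep 18.
Montreal is UTC−4:00: 1:29 PM − 4:00 = 9:29 AM on Sep 18.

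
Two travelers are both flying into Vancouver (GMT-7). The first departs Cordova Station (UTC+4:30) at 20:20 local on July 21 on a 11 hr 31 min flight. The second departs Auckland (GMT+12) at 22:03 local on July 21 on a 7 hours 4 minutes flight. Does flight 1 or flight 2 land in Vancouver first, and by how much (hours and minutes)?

the second, by 10 hours 14 minutes

Flight 1 in UTC: 20:20 − 4:30 = 15:50 on Jul 21.
+11 hours 31 minutes → arrive 03:21 UTC on Jul 22.
Flight 2 in UTC: 22:03 − 12:00 = 10:03 on Jul 21.
+7 hours 4 minutes → arrive 17:07 UTC on Jul 21.
Flight 2 lands earlier by 10 hours 14 minutes.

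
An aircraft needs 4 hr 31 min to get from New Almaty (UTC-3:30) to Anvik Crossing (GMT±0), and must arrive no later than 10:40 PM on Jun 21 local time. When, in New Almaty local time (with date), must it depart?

Target arrival is already UTC: 10:40 PM on Jun 21.
Subtract 4 hours and 31 minutes → departure 6:09 PM UTC on Jun 21.
New Almaty is UTC−3:30: 6:09 PM − 3:30 = 2:39 PM on Jun 21.

2:39 PM on June 21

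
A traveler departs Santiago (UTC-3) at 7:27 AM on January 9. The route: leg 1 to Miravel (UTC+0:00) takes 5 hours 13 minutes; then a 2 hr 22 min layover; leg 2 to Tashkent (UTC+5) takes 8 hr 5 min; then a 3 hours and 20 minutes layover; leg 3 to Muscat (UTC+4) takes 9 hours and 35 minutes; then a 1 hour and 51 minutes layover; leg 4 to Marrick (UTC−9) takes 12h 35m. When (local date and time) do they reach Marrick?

Convert departure to UTC: 7:27 AM + 3:00 = 10:27 AM UTC on Jan 9.
Add 5 hours 13 minutes leg 1 → 3:40 PM UTC.
Add 2 hours and 22 minutes layover in Miravel → 6:02 PM UTC.
Add 8 hours 5 minutes leg 2 → 2:07 AM UTC (Jan 10).
Add 3 hours and 20 minutes layover in Tashkent → 5:27 AM UTC.
Add 9 hours 35 minutes leg 3 → 3:02 PM UTC.
Add 1 hour and 51 minutes layover in Muscat → 4:53 PM UTC.
Add 12 hours 35 minutes leg 4 → 5:28 AM UTC (Jan 11).
Marrick is UTC−9:00, so local arrival = 5:28 AM − 9:00 = 8:28 PM on Jan 10.

8:28 PM on January 10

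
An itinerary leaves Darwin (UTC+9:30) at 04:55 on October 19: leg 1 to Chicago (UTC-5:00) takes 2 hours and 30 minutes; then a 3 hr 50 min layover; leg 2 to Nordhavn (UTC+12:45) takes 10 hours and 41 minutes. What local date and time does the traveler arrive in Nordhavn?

01:11 on Oct 20

Convert departure to UTC: 04:55 − 9:30 = 19:25 UTC on Oct 18.
Add 2 hours 30 minutes leg 1 → 21:55 UTC.
Add 3 hours 50 minutes layover in Chicago → 01:45 UTC (Oct 19).
Add 10 hours and 41 minutes leg 2 → 12:26 UTC.
Nordhavn is UTC+12:45, so local arrival = 12:26 + 12:45 = 01:11 on Oct 20.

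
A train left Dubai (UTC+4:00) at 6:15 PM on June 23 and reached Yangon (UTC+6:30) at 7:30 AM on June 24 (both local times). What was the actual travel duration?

10 hours 45 minutes

Departure in UTC: 6:15 PM − 4:00 = 2:15 PM on Jun 23.
Arrival in UTC: 7:30 AM − 6:30 = 1:00 AM on Jun 24.
Elapsed = 1:00 AM − 2:15 PM (+1 day) = 10 hours 45 minutes.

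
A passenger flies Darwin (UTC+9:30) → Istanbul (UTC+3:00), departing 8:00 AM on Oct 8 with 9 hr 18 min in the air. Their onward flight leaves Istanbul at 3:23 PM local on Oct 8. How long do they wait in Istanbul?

Convert departure to UTC: 8:00 AM − 9:30 = 10:30 PM UTC on Oct 7.
Add 9 hours and 18 minutes flight time → 7:48 AM UTC (Oct 8).
Istanbul is UTC+3:00, so local arrival = 7:48 AM + 3:00 = 10:48 AM on Oct 8.
Layover = 3:23 PM − 10:48 AM = 4 hours 35 minutes.

4 hours 35 minutes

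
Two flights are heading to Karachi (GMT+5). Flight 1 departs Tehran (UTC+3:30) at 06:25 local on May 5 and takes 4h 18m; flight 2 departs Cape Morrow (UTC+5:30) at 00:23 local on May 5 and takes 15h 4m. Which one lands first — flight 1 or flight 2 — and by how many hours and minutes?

the first, by 2 hours 44 minutes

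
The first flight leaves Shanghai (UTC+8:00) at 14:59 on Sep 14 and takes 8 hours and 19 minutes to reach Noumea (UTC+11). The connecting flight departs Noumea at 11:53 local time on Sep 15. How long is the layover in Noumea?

Convert departure to UTC: 14:59 − 8:00 = 06:59 UTC on Sep 14.
Add 8 hours 19 minutes flight time → 15:18 UTC.
Noumea is UTC+11:00, so local arrival = 15:18 + 11:00 = 02:18 on Sep 15.
Layover = 11:53 − 02:18 = 9 hours 35 minutes.

9 hours 35 minutes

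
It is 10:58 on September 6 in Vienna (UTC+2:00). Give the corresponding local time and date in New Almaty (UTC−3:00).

In UTC: 10:58 − 2:00 = 08:58 on Sep 6.
New Almaty is UTC−3:00: 08:58 − 3:00 = 05:58 on Sep 6.

05:58 on September 6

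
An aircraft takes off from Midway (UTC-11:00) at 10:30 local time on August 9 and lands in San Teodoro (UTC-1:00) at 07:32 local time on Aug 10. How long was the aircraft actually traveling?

11 hours 2 minutes

Departure in UTC: 10:30 + 11:00 = 21:30 on Aug 9.
Arrival in UTC: 07:32 + 1:00 = 08:32 on Aug 10.
Elapsed = 08:32 − 21:30 (+1 day) = 11 hours 2 minutes.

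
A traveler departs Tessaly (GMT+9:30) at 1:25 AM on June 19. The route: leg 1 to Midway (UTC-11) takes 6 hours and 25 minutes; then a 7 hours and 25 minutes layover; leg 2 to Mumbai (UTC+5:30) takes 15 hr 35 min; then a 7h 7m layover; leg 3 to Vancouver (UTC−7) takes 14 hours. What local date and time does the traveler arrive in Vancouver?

11:27 AM on Jun 20

Convert departure to UTC: 1:25 AM − 9:30 = 3:55 PM UTC on Jun 18.
Add 6 hours 25 minutes leg 1 → 10:20 PM UTC.
Add 7 hours 25 minutes layover in Midway → 5:45 AM UTC (Jun 19).
Add 15 hours and 35 minutes leg 2 → 9:20 PM UTC.
Add 7 hours and 7 minutes layover in Mumbai → 4:27 AM UTC (Jun 20).
Add 14 hours leg 3 → 6:27 PM UTC.
Vancouver is UTC−7:00, so local arrival = 6:27 PM − 7:00 = 11:27 AM on Jun 20.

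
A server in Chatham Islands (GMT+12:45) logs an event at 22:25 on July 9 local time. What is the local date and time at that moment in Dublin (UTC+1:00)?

10:40 on July 9

In UTC: 22:25 − 12:45 = 09:40 on Jul 9.
Dublin is UTC+1:00: 09:40 + 1:00 = 10:40 on Jul 9.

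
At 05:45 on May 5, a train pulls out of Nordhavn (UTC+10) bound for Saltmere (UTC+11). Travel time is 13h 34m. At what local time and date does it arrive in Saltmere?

Convert departure to UTC: 05:45 − 10:00 = 19:45 UTC on May 4.
Add 13 hours 34 minutes travel time → 09:19 UTC (May 5).
Saltmere is UTC+11:00, so local arrival = 09:19 + 11:00 = 20:19 on May 5.

20:19 on May 5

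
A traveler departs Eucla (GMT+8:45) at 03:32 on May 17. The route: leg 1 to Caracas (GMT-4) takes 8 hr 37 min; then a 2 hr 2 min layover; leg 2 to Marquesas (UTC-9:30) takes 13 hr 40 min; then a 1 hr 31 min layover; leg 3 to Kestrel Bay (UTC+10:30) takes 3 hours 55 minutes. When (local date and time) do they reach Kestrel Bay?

11:02 on May 18

Convert departure to UTC: 03:32 − 8:45 = 18:47 UTC on May 16.
Add 8 hours 37 minutes leg 1 → 03:24 UTC (May 17).
Add 2 hours 2 minutes layover in Caracas → 05:26 UTC.
Add 13 hours 40 minutes leg 2 → 19:06 UTC.
Add 1 hour and 31 minutes layover in Marquesas → 20:37 UTC.
Add 3 hours 55 minutes leg 3 → 00:32 UTC (May 18).
Kestrel Bay is UTC+10:30, so local arrival = 00:32 + 10:30 = 11:02 on May 18.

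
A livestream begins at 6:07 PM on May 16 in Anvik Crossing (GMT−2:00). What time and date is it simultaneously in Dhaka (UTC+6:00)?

2:07 AM on May 17

In UTC: 6:07 PM + 2:00 = 8:07 PM on May 16.
Dhaka is UTC+6:00: 8:07 PM + 6:00 = 2:07 AM on May 17.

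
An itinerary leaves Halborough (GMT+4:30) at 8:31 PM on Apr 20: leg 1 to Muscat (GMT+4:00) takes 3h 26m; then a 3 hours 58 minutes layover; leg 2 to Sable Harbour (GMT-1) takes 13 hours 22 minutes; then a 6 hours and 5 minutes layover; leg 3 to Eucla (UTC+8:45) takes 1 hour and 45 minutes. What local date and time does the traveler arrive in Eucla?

5:22 AM on April 22

Convert departure to UTC: 8:31 PM − 4:30 = 4:01 PM UTC on Apr 20.
Add 3 hours and 26 minutes leg 1 → 7:27 PM UTC.
Add 3 hours and 58 minutes layover in Muscat → 11:25 PM UTC.
Add 13 hours and 22 minutes leg 2 → 12:47 PM UTC (Apr 21).
Add 6 hours and 5 minutes layover in Sable Harbour → 6:52 PM UTC.
Add 1 hour 45 minutes leg 3 → 8:37 PM UTC.
Eucla is UTC+8:45, so local arrival = 8:37 PM + 8:45 = 5:22 AM on Apr 22.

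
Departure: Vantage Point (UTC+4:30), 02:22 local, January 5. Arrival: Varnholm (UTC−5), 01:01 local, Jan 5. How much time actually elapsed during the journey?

Departure in UTC: 02:22 − 4:30 = 21:52 on Jan 4.
Arrival in UTC: 01:01 + 5:00 = 06:01 on Jan 5.
Elapsed = 06:01 − 21:52 (+1 day) = 8 hours 9 minutes.

8 hours 9 minutes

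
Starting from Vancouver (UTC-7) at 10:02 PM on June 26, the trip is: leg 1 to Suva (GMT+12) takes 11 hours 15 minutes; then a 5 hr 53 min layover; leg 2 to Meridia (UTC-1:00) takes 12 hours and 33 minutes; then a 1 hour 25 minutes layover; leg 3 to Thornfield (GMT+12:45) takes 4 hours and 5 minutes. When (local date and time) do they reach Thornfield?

4:58 AM on June 29

Convert departure to UTC: 10:02 PM + 7:00 = 5:02 AM UTC on Jun 27.
Add 11 hours and 15 minutes leg 1 → 4:17 PM UTC.
Add 5 hours and 53 minutes layover in Suva → 10:10 PM UTC.
Add 12 hours 33 minutes leg 2 → 10:43 AM UTC (Jun 28).
Add 1 hour 25 minutes layover in Meridia → 12:08 PM UTC.
Add 4 hours and 5 minutes leg 3 → 4:13 PM UTC.
Thornfield is UTC+12:45, so local arrival = 4:13 PM + 12:45 = 4:58 AM on Jun 29.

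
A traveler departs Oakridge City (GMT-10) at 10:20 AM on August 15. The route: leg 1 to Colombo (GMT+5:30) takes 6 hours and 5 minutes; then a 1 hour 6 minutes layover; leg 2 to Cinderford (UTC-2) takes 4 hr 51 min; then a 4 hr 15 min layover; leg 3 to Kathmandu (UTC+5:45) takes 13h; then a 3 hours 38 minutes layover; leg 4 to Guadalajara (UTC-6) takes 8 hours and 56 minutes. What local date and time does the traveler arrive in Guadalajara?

Convert departure to UTC: 10:20 AM + 10:00 = 8:20 PM UTC on Aug 15.
Add 6 hours 5 minutes leg 1 → 2:25 AM UTC (Aug 16).
Add 1 hour 6 minutes layover in Colombo → 3:31 AM UTC.
Add 4 hours and 51 minutes leg 2 → 8:22 AM UTC.
Add 4 hours 15 minutes layover in Cinderford → 12:37 PM UTC.
Add 13 hours leg 3 → 1:37 AM UTC (Aug 17).
Add 3 hours 38 minutes layover in Kathmandu → 5:15 AM UTC.
Add 8 hours 56 minutes leg 4 → 2:11 PM UTC.
Guadalajara is UTC−6:00, so local arrival = 2:11 PM − 6:00 = 8:11 AM on Aug 17.

8:11 AM on Aug 17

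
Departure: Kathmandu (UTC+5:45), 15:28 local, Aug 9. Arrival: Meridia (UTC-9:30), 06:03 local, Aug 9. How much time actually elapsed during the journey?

Departure in UTC: 15:28 − 5:45 = 09:43 on Aug 9.
Arrival in UTC: 06:03 + 9:30 = 15:33 on Aug 9.
Elapsed = 15:33 − 09:43 = 5 hours 50 minutes.

5 hours 50 minutes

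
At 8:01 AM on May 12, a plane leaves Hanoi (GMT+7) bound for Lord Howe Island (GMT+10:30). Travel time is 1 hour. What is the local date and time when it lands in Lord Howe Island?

Convert departure to UTC: 8:01 AM − 7:00 = 1:01 AM UTC on May 12.
Add 1 hour travel time → 2:01 AM UTC.
Lord Howe Island is UTC+10:30, so local arrival = 2:01 AM + 10:30 = 12:31 PM on May 12.

12:31 PM on May 12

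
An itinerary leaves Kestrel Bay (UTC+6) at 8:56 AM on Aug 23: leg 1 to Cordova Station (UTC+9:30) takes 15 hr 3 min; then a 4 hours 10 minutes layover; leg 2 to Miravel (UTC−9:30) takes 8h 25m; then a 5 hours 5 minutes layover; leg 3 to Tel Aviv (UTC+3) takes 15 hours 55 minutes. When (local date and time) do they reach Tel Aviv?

6:34 AM on August 25

Convert departure to UTC: 8:56 AM − 6:00 = 2:56 AM UTC on Aug 23.
Add 15 hours and 3 minutes leg 1 → 5:59 PM UTC.
Add 4 hours and 10 minutes layover in Cordova Station → 10:09 PM UTC.
Add 8 hours 25 minutes leg 2 → 6:34 AM UTC (Aug 24).
Add 5 hours 5 minutes layover in Miravel → 11:39 AM UTC.
Add 15 hours and 55 minutes leg 3 → 3:34 AM UTC (Aug 25).
Tel Aviv is UTC+3:00, so local arrival = 3:34 AM + 3:00 = 6:34 AM on Aug 25.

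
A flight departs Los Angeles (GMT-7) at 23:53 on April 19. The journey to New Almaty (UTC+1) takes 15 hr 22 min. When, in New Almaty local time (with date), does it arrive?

23:15 on Apr 20

New Almaty is 8:00 ahead of Los Angeles.
After 15 hours 22 minutes it is 15:15 (Apr 20) in Los Angeles.
Shift by the zone difference: 15:15 + 8:00 = 23:15 on Apr 20 in New Almaty.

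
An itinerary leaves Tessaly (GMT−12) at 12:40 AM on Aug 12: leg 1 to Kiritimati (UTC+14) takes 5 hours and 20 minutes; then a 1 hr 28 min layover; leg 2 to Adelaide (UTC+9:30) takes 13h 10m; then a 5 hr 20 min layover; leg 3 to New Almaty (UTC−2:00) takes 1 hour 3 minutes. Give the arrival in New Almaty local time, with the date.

1:01 PM on August 13

Convert departure to UTC: 12:40 AM + 12:00 = 12:40 PM UTC on Aug 12.
Add 5 hours 20 minutes leg 1 → 6:00 PM UTC.
Add 1 hour 28 minutes layover in Kiritimati → 7:28 PM UTC.
Add 13 hours and 10 minutes leg 2 → 8:38 AM UTC (Aug 13).
Add 5 hours and 20 minutes layover in Adelaide → 1:58 PM UTC.
Add 1 hour 3 minutes leg 3 → 3:01 PM UTC.
New Almaty is UTC−2:00, so local arrival = 3:01 PM − 2:00 = 1:01 PM on Aug 13.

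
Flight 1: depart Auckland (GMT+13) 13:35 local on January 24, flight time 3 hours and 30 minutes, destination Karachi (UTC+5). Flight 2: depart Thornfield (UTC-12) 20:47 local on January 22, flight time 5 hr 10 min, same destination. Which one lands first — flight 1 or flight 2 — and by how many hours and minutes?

the second, by 14 hours 8 minutes

Flight 1 in UTC: 13:35 − 13:00 = 00:35 on Jan 24.
+3 hours 30 minutes → arrive 04:05 UTC on Jan 24.
Flight 2 in UTC: 20:47 + 12:00 = 08:47 on Jan 23.
+5 hours and 10 minutes → arrive 13:57 UTC on Jan 23.
Flight 2 lands earlier by 14 hours 8 minutes.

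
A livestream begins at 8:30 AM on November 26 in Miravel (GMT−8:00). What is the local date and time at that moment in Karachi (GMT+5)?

9:30 PM on Nov 26

Karachi is 13:00 ahead of Miravel.
Shift by the zone difference: 8:30 AM + 13:00 = 9:30 PM on Nov 26 in Karachi.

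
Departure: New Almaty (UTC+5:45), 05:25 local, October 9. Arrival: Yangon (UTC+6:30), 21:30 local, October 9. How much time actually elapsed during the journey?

Yangon is 0:45 ahead of New Almaty.
Clock-face elapsed time (ignoring zones) is 16 hours 5 minutes.
Actual elapsed = 16 hours 5 minutes − 0:45 = 15 hours 20 minutes.

15 hours 20 minutes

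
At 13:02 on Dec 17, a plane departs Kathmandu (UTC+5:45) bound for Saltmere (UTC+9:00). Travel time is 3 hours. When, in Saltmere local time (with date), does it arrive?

Convert departure to UTC: 13:02 − 5:45 = 07:17 UTC on Dec 17.
Add 3 hours travel time → 10:17 UTC.
Saltmere is UTC+9:00, so local arrival = 10:17 + 9:00 = 19:17 on Dec 17.

19:17 on December 17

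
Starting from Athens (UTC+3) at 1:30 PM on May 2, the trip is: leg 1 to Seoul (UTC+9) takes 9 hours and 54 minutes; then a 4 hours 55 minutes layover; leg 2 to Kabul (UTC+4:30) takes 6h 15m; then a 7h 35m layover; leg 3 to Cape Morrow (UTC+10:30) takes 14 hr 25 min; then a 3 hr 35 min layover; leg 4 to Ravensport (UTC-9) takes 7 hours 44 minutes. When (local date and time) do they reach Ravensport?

Convert departure to UTC: 1:30 PM − 3:00 = 10:30 AM UTC on May 2.
Add 9 hours and 54 minutes leg 1 → 8:24 PM UTC.
Add 4 hours 55 minutes layover in Seoul → 1:19 AM UTC (May 3).
Add 6 hours 15 minutes leg 2 → 7:34 AM UTC.
Add 7 hours and 35 minutes layover in Kabul → 3:09 PM UTC.
Add 14 hours 25 minutes leg 3 → 5:34 AM UTC (May 4).
Add 3 hours and 35 minutes layover in Cape Morrow → 9:09 AM UTC.
Add 7 hours and 44 minutes leg 4 → 4:53 PM UTC.
Ravensport is UTC−9:00, so local arrival = 4:53 PM − 9:00 = 7:53 AM on May 4.

7:53 AM on May 4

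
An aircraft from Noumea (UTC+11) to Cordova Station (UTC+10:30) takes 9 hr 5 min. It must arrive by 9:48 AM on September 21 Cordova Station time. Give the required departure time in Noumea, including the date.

1:13 AM on Sep 21

Target arrival in UTC: 9:48 AM − 10:30 = 11:18 PM on Sep 20.
Subtract 9 hours and 5 minutes → departure 2:13 PM UTC on Sep 20.
Noumea is UTC+11:00: 2:13 PM + 11:00 = 1:13 AM on Sep 21.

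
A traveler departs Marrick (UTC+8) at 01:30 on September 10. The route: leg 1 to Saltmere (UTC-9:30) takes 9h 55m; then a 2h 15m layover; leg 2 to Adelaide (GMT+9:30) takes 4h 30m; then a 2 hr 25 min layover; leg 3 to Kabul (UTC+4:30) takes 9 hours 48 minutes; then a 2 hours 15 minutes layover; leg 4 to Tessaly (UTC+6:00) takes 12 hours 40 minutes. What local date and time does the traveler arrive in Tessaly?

19:18 on Sep 11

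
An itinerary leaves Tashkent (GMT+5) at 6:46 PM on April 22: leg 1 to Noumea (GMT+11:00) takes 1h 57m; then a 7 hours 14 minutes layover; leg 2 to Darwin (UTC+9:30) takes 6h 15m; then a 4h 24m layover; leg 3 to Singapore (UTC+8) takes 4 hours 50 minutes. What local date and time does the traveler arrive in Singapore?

Convert departure to UTC: 6:46 PM − 5:00 = 1:46 PM UTC on Apr 22.
Add 1 hour 57 minutes leg 1 → 3:43 PM UTC.
Add 7 hours 14 minutes layover in Noumea → 10:57 PM UTC.
Add 6 hours 15 minutes leg 2 → 5:12 AM UTC (Apr 23).
Add 4 hours 24 minutes layover in Darwin → 9:36 AM UTC.
Add 4 hours and 50 minutes leg 3 → 2:26 PM UTC.
Singapore is UTC+8:00, so local arrival = 2:26 PM + 8:00 = 10:26 PM on Apr 23.

10:26 PM on April 23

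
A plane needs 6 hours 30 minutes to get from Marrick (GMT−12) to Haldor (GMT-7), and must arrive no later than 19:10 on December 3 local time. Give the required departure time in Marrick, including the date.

Target arrival in UTC: 19:10 + 7:00 = 02:10 on Dec 4.
Subtract 6 hours and 30 minutes → departure 19:40 UTC on Dec 3.
Marrick is UTC−12:00: 19:40 − 12:00 = 07:40 on Dec 3.

07:40 on Dec 3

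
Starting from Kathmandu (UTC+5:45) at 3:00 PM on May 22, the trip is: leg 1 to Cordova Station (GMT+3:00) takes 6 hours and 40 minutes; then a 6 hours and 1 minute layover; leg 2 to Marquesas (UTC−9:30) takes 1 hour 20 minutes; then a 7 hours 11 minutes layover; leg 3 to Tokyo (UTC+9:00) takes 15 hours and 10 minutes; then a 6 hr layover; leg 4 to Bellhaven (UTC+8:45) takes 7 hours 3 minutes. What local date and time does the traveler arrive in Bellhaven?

7:25 PM on May 24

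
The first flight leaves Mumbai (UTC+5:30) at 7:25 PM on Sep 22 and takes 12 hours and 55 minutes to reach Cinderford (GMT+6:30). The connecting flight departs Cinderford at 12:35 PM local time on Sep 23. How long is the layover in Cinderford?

Convert departure to UTC: 7:25 PM − 5:30 = 1:55 PM UTC on Sep 22.
Add 12 hours and 55 minutes flight time → 2:50 AM UTC (Sep 23).
Cinderford is UTC+6:30, so local arrival = 2:50 AM + 6:30 = 9:20 AM on Sep 23.
Layover = 12:35 PM − 9:20 AM = 3 hours 15 minutes.

3 hours 15 minutes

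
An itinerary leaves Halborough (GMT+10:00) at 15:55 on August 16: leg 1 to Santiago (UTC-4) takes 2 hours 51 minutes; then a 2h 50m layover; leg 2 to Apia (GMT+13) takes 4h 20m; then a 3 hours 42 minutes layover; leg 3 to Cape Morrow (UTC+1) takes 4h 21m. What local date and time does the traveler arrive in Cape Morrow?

00:59 on August 17

Convert departure to UTC: 15:55 − 10:00 = 05:55 UTC on Aug 16.
Add 2 hours and 51 minutes leg 1 → 08:46 UTC.
Add 2 hours 50 minutes layover in Santiago → 11:36 UTC.
Add 4 hours 20 minutes leg 2 → 15:56 UTC.
Add 3 hours and 42 minutes layover in Apia → 19:38 UTC.
Add 4 hours 21 minutes leg 3 → 23:59 UTC.
Cape Morrow is UTC+1:00, so local arrival = 23:59 + 1:00 = 00:59 on Aug 17.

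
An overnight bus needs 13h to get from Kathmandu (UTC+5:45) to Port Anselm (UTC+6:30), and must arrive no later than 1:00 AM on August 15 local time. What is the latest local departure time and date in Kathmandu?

11:15 AM on August 14

Target arrival in UTC: 1:00 AM − 6:30 = 6:30 PM on Aug 14.
Subtract 13 hours → departure 5:30 AM UTC on Aug 14.
Kathmandu is UTC+5:45: 5:30 AM + 5:45 = 11:15 AM on Aug 14.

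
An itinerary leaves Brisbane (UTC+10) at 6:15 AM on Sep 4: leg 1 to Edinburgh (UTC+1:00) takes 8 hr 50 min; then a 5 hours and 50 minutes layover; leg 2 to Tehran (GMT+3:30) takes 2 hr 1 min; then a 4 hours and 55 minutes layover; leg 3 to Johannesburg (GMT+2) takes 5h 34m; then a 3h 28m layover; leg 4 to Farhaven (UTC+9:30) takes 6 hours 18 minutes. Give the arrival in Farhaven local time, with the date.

6:41 PM on September 5

Convert departure to UTC: 6:15 AM − 10:00 = 8:15 PM UTC on Sep 3.
Add 8 hours and 50 minutes leg 1 → 5:05 AM UTC (Sep 4).
Add 5 hours 50 minutes layover in Edinburgh → 10:55 AM UTC.
Add 2 hours 1 minute leg 2 → 12:56 PM UTC.
Add 4 hours 55 minutes layover in Tehran → 5:51 PM UTC.
Add 5 hours and 34 minutes leg 3 → 11:25 PM UTC.
Add 3 hours 28 minutes layover in Johannesburg → 2:53 AM UTC (Sep 5).
Add 6 hours 18 minutes leg 4 → 9:11 AM UTC.
Farhaven is UTC+9:30, so local arrival = 9:11 AM + 9:30 = 6:41 PM on Sep 5.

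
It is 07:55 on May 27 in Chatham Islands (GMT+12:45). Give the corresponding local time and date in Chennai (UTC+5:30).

00:40 on May 27

In UTC: 07:55 − 12:45 = 19:10 on May 26.
Chennai is UTC+5:30: 19:10 + 5:30 = 00:40 on May 27.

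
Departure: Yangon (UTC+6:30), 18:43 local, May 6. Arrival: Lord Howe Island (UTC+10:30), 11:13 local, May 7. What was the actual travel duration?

12 hours 30 minutes

Departure in UTC: 18:43 − 6:30 = 12:13 on May 6.
Arrival in UTC: 11:13 − 10:30 = 00:43 on May 7.
Elapsed = 00:43 − 12:13 (+1 day) = 12 hours 30 minutes.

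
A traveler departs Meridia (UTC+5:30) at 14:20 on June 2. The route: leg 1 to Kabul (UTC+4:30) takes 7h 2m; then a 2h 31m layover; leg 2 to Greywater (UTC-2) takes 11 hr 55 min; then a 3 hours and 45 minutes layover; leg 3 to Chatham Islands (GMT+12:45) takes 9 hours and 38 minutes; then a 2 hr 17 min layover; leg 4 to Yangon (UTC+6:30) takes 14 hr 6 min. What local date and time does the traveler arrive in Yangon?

18:34 on June 4

Convert departure to UTC: 14:20 − 5:30 = 08:50 UTC on Jun 2.
Add 7 hours and 2 minutes leg 1 → 15:52 UTC.
Add 2 hours 31 minutes layover in Kabul → 18:23 UTC.
Add 11 hours and 55 minutes leg 2 → 06:18 UTC (Jun 3).
Add 3 hours 45 minutes layover in Greywater → 10:03 UTC.
Add 9 hours and 38 minutes leg 3 → 19:41 UTC.
Add 2 hours 17 minutes layover in Chatham Islands → 21:58 UTC.
Add 14 hours and 6 minutes leg 4 → 12:04 UTC (Jun 4).
Yangon is UTC+6:30, so local arrival = 12:04 + 6:30 = 18:34 on Jun 4.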